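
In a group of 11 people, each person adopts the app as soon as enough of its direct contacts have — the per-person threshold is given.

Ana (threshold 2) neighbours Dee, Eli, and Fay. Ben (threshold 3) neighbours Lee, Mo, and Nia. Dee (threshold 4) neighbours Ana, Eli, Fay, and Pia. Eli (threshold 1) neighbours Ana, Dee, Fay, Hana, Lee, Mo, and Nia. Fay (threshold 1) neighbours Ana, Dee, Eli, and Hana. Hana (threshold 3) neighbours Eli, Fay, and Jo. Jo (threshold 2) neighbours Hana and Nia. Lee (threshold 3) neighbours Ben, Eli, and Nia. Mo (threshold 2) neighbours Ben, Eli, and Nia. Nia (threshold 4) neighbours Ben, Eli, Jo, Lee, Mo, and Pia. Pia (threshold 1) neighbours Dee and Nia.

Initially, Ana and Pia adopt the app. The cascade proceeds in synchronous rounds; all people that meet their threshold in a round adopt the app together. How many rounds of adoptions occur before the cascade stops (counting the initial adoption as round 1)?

Round 1 — Ana, Pia adopt the app (initial).
Round 2 — checking thresholds:
  Dee: 2 of 4 neighbours < 4, not yet.
  Eli: 1 of 7 neighbours ≥ 1, adopts the app.
  Fay: 1 of 4 neighbours ≥ 1, adopts the app.
  Nia: 1 of 6 neighbours < 4, not yet.
Round 3 — checking thresholds:
  Dee: 4 of 4 neighbours ≥ 4, adopts the app.
  Hana: 2 of 3 neighbours < 3, not yet.
  Lee: 1 of 3 neighbours < 3, not yet.
  Mo: 1 of 3 neighbours < 2, not yet.
  Nia: 2 of 6 neighbours < 4, not yet.
Round 4 — no new adoptions; cascade stops.

3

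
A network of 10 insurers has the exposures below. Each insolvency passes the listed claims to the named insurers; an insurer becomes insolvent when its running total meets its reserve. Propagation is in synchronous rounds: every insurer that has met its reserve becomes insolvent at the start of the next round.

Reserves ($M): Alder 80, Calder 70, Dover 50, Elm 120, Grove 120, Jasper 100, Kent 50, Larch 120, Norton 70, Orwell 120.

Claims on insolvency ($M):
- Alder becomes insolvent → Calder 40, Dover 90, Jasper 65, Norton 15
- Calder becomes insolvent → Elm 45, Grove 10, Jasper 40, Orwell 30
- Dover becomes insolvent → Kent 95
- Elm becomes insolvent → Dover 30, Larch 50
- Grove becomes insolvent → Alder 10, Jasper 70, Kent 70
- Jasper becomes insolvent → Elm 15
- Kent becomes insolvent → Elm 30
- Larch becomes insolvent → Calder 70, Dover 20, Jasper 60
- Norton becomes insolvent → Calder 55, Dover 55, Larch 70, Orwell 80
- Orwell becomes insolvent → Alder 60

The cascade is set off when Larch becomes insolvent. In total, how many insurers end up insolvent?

Round 1 — Larch becomes insolvent (initial).
  Calder: +70 → 70 ≥ 70
  Dover: +20 → 20 < 50
  Jasper: +60 → 60 < 100
Round 2 — Calder becomes insolvent.
  Elm: +45 → 45 < 120
  Grove: +10 → 10 < 120
  Jasper: +40 → 100 ≥ 100
  Orwell: +30 → 30 < 120
Round 3 — Jasper becomes insolvent.
  Elm: +15 → 60 < 120
No further insolvencies.

3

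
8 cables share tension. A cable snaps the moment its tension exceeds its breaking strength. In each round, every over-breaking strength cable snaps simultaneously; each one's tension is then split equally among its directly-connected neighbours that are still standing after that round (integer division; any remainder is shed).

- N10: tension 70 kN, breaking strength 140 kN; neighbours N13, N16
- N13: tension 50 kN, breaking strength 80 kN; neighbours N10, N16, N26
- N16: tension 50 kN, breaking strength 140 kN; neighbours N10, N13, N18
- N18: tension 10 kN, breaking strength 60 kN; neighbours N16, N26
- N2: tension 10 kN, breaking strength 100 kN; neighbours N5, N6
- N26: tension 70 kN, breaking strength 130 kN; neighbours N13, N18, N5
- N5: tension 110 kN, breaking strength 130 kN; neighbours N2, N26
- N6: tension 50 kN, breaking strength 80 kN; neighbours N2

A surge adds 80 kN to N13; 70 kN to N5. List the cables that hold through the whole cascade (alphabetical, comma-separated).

Round 1 — N13 at 130 > 80; N5 at 180 > 130. N13, N5 snap.
  N13 sheds 130 kN to N10, N16, N26: 43 each (1 lost).
    N10: 70+43 = 113 ≤ 140
    N16: 50+43 = 93 ≤ 140
    N26: 70+43 = 113 ≤ 130
  N5 sheds 180 kN to N2, N26: 90 each.
    N2: 10+90 = 100 ≤ 100
    N26: 113+90 = 203 > 130
Round 2 — N26 snaps.
  N26 sheds 203 kN to N18: 203 each.
    N18: 10+203 = 213 > 60
Round 3 — N18 snaps.
  N18 sheds 213 kN to N16: 213 each.
    N16: 93+213 = 306 > 140
Round 4 — N16 snaps.
  N16 sheds 306 kN to N10: 306 each.
    N10: 113+306 = 419 > 140
Round 5 — N10 snaps.
  N10 sheds 419 kN: no online neighbours, lost.
No further breaks.

N2, N6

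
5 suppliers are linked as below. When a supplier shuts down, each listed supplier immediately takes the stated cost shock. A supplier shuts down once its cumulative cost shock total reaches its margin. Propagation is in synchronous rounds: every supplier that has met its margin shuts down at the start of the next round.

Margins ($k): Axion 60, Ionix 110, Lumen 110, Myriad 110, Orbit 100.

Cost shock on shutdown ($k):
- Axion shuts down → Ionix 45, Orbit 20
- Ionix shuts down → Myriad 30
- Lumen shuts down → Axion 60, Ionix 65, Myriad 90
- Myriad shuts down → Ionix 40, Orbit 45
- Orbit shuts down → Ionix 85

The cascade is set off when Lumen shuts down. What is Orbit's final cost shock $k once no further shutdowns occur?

Round 1 — Lumen shuts down (initial).
  Axion: +60 → 60 ≥ 60
  Ionix: +65 → 65 < 110
  Myriad: +90 → 90 < 110
Round 2 — Axion shuts down.
  Ionix: +45 → 110 ≥ 110
  Orbit: +20 → 20 < 100
Round 3 — Ionix shuts down.
  Myriad: +30 → 120 ≥ 110
Round 4 — Myriad shuts down.
  Orbit: +45 → 65 < 100
No further shutdowns.

65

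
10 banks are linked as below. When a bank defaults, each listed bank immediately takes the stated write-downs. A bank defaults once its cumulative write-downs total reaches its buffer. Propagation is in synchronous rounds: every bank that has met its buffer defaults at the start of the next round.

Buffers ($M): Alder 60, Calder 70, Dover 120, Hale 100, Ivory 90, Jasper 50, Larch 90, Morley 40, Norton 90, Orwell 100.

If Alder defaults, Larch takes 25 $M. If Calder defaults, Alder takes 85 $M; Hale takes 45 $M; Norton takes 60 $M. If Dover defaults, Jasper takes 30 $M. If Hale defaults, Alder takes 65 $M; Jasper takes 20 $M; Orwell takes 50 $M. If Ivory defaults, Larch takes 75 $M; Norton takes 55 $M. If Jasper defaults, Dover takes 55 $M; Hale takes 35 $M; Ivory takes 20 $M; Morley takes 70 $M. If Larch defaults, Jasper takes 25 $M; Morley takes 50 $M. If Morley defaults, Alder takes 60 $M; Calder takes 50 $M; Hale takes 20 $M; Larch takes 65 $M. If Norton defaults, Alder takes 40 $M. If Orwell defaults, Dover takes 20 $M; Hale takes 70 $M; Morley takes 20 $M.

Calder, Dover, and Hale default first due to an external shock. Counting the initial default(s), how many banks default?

7

Round 1 — Calder, Dover, Hale default (initial).
  Alder: +85+65 → 150 ≥ 60
  Jasper: +30+20 → 50 ≥ 50
  Norton: +60 → 60 < 90
  Orwell: +50 → 50 < 100
Round 2 — Alder, Jasper default.
  Ivory: +20 → 20 < 90
  Larch: +25 → 25 < 90
  Morley: +70 → 70 ≥ 40
Round 3 — Morley defaults.
  Larch: +65 → 90 ≥ 90
Round 4 — Larch defaults.
No further defaults.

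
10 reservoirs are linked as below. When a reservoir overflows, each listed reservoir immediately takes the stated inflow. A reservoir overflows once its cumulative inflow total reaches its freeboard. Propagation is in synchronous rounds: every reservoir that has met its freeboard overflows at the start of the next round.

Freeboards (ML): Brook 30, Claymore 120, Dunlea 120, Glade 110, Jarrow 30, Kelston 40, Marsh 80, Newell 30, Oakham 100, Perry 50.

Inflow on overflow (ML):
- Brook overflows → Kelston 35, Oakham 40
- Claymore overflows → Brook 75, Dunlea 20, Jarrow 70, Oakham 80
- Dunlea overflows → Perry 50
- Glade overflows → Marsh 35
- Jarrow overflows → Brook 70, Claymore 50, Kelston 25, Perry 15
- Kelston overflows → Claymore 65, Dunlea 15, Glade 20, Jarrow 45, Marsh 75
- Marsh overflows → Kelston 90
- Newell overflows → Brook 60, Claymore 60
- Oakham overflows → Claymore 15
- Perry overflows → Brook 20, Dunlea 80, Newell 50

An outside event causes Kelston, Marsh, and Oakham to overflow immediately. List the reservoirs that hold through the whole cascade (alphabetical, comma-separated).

Dunlea, Glade, Newell, Perry

Round 1 — Kelston, Marsh, Oakham overflow (initial).
  Claymore: +65+15 → 80 < 120
  Dunlea: +15 → 15 < 120
  Glade: +20 → 20 < 110
  Jarrow: +45 → 45 ≥ 30
Round 2 — Jarrow overflows.
  Brook: +70 → 70 ≥ 30
  Claymore: +50 → 130 ≥ 120
  Perry: +15 → 15 < 50
Round 3 — Brook, Claymore overflow.
  Dunlea: +20 → 35 < 120
No further overflows.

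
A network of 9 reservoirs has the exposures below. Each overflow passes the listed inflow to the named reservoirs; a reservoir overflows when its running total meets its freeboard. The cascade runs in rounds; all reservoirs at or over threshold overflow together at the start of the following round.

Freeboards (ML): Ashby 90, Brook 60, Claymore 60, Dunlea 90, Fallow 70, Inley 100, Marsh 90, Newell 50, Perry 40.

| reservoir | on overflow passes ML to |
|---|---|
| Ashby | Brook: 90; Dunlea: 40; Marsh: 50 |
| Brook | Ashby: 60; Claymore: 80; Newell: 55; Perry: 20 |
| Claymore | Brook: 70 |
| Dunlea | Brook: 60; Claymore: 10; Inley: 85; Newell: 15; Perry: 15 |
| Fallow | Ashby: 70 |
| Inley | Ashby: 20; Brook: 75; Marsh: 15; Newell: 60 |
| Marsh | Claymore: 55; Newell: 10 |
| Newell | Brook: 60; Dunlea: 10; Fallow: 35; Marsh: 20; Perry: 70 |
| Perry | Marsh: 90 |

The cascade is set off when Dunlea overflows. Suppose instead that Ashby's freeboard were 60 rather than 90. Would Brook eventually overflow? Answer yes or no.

yes

With Ashby's freeboard at 60:
Round 1 — Dunlea overflows (initial).
  Brook: +60 → 60 ≥ 60
  Claymore: +10 → 10 < 60
  Inley: +85 → 85 < 100
  Newell: +15 → 15 < 50
  Perry: +15 → 15 < 40
Round 2 — Brook overflows.
  Ashby: +60 → 60 ≥ 60
  Claymore: +80 → 90 ≥ 60
  Newell: +55 → 70 ≥ 50
  Perry: +20 → 35 < 40
Round 3 — Ashby, Claymore, Newell overflow.
  Fallow: +35 → 35 < 70
  Marsh: +50+20 → 70 < 90
  Perry: +70 → 105 ≥ 40
Round 4 — Perry overflows.
  Marsh: +90 → 160 ≥ 90
Round 5 — Marsh overflows.
No further overflows.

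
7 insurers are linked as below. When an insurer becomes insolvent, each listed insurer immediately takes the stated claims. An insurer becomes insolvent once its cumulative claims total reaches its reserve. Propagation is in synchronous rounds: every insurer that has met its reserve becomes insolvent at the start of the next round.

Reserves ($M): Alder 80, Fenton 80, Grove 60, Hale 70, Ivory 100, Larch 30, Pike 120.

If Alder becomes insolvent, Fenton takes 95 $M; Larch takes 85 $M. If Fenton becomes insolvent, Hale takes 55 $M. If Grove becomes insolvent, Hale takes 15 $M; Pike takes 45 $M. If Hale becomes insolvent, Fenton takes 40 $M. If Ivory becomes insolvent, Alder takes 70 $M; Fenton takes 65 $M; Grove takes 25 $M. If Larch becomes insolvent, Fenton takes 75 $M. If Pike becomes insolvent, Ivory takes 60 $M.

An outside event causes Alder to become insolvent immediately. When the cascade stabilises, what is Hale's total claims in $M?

55

Round 1 — Alder becomes insolvent (initial).
  Fenton: +95 → 95 ≥ 80
  Larch: +85 → 85 ≥ 30
Round 2 — Fenton, Larch become insolvent.
  Hale: +55 → 55 < 70
No further insolvencies.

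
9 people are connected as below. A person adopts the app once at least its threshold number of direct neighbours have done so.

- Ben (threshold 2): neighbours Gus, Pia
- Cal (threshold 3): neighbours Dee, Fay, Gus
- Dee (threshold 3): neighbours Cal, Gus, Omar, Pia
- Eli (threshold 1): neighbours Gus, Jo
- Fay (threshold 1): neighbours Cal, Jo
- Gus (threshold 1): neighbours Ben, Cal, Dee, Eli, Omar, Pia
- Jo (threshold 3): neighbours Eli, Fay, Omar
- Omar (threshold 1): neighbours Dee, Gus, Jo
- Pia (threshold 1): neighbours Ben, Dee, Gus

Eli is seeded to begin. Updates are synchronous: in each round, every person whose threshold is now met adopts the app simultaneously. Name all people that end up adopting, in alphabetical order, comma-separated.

Round 1 — Eli adopts the app (initial).
Round 2 — checking thresholds:
  Gus: 1 of 6 neighbours ≥ 1, adopts the app.
  Jo: 1 of 3 neighbours < 3, below threshold.
Round 3 — checking thresholds:
  Ben: 1 of 2 neighbours < 2, below threshold.
  Cal: 1 of 3 neighbours < 3, below threshold.
  Dee: 1 of 4 neighbours < 3, below threshold.
  Jo: 1 of 3 neighbours < 3, below threshold.
  Omar: 1 of 3 neighbours ≥ 1, adopts the app.
  Pia: 1 of 3 neighbours ≥ 1, adopts the app.
Round 4 — checking thresholds:
  Ben: 2 of 2 neighbours ≥ 2, adopts the app.
  Cal: 1 of 3 neighbours < 3, below threshold.
  Dee: 3 of 4 neighbours ≥ 3, adopts the app.
  Jo: 2 of 3 neighbours < 3, below threshold.
Round 5 — no new adoptions; cascade stops.

Ben, Dee, Eli, Gus, Omar, Pia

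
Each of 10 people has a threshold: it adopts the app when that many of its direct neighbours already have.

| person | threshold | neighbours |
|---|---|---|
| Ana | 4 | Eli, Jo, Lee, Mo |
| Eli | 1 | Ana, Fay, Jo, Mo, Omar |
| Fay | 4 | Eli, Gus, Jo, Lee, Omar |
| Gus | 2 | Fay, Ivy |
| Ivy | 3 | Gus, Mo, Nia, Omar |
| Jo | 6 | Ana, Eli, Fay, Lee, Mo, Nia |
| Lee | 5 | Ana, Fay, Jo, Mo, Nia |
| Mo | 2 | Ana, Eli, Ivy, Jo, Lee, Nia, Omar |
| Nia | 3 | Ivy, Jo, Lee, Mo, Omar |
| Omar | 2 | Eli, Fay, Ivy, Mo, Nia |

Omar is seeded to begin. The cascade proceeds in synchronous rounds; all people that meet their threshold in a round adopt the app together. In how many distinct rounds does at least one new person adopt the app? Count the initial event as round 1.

3

Round 1 — Omar adopts the app (initial).
Round 2 — checking thresholds:
  Eli: 1 of 5 neighbours ≥ 1, adopts the app.
  Fay: 1 of 5 neighbours < 4, not yet.
  Ivy: 1 of 4 neighbours < 3, not yet.
  Mo: 1 of 7 neighbours < 2, not yet.
  Nia: 1 of 5 neighbours < 3, not yet.
Round 3 — checking thresholds:
  Ana: 1 of 4 neighbours < 4, not yet.
  Fay: 2 of 5 neighbours < 4, not yet.
  Ivy: 1 of 4 neighbours < 3, not yet.
  Jo: 1 of 6 neighbours < 6, not yet.
  Mo: 2 of 7 neighbours ≥ 2, adopts the app.
  Nia: 1 of 5 neighbours < 3, not yet.
Round 4 — no new adoptions; cascade stops.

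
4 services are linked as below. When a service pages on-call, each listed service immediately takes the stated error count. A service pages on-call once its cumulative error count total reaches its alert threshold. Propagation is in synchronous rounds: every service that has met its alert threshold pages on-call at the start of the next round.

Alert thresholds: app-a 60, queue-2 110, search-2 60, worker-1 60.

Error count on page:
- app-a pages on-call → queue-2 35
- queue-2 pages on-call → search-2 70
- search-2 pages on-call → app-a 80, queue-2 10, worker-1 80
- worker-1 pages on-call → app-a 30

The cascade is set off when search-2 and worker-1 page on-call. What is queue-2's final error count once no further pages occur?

45

Round 1 — search-2, worker-1 page on-call (initial).
  app-a: +80+30 → 110 ≥ 60
  queue-2: +10 → 10 < 110
Round 2 — app-a pages on-call.
  queue-2: +35 → 45 < 110
No further pages.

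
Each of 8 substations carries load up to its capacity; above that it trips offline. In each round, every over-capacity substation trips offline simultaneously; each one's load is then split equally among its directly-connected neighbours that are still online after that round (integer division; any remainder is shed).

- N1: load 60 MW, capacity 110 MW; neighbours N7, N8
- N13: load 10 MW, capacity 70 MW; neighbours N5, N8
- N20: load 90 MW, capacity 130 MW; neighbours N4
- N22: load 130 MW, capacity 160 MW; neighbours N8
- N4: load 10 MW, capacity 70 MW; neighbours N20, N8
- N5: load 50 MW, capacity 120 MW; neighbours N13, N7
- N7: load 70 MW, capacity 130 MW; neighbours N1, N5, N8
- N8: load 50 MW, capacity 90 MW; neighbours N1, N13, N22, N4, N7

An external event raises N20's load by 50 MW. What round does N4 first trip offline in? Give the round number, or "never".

2

Round 1 — N20 at 140 > 130. N20 trips offline.
  N20 sheds 140 MW to N4: 140 each.
    N4: 10+140 = 150 > 70
Round 2 — N4 trips offline.
  N4 sheds 150 MW to N8: 150 each.
    N8: 50+150 = 200 > 90
Round 3 — N8 trips offline.
  N8 sheds 200 MW to N1, N13, N22, N7: 50 each.
    N1: 60+50 = 110 ≤ 110
    N13: 10+50 = 60 ≤ 70
    N22: 130+50 = 180 > 160
    N7: 70+50 = 120 ≤ 130
Round 4 — N22 trips offline.
  N22 sheds 180 MW: no online neighbours, lost.
No further trips.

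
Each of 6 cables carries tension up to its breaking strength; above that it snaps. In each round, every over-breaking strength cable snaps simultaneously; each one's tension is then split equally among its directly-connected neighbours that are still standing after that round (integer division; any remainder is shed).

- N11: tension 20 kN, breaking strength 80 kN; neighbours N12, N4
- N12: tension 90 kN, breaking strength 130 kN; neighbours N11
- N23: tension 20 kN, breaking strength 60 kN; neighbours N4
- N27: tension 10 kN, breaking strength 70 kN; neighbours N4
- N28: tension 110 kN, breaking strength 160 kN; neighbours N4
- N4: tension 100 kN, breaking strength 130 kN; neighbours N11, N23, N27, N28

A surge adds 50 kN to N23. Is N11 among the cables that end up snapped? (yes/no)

no

Round 1 — N23 at 70 > 60. N23 snaps.
  N23 sheds 70 kN to N4: 70 each.
    N4: 100+70 = 170 > 130
Round 2 — N4 snaps.
  N4 sheds 170 kN to N11, N27, N28: 56 each (2 lost).
    N11: 20+56 = 76 ≤ 80
    N27: 10+56 = 66 ≤ 70
    N28: 110+56 = 166 > 160
Round 3 — N28 snaps.
  N28 sheds 166 kN: no online neighbours, lost.
No further breaks.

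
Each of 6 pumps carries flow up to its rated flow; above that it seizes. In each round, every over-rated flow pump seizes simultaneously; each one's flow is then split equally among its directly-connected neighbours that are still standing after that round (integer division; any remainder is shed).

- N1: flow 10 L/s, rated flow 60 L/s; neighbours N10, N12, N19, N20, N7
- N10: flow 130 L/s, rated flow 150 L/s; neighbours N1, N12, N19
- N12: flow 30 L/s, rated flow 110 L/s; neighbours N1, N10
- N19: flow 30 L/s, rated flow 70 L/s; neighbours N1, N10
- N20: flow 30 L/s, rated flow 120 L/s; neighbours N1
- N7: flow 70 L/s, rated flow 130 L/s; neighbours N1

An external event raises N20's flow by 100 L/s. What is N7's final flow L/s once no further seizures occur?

105

Round 1 — N20 at 130 > 120. N20 seizes.
  N20 sheds 130 L/s to N1: 130 each.
    N1: 10+130 = 140 > 60
Round 2 — N1 seizes.
  N1 sheds 140 L/s to N10, N12, N19, N7: 35 each.
    N10: 130+35 = 165 > 150
    N12: 30+35 = 65 ≤ 110
    N19: 30+35 = 65 ≤ 70
    N7: 70+35 = 105 ≤ 130
Round 3 — N10 seizes.
  N10 sheds 165 L/s to N12, N19: 82 each (1 lost).
    N12: 65+82 = 147 > 110
    N19: 65+82 = 147 > 70
Round 4 — N12, N19 seize.
  N12 sheds 147 L/s: no online neighbours, lost.
  N19 sheds 147 L/s: no online neighbours, lost.
No further seizures.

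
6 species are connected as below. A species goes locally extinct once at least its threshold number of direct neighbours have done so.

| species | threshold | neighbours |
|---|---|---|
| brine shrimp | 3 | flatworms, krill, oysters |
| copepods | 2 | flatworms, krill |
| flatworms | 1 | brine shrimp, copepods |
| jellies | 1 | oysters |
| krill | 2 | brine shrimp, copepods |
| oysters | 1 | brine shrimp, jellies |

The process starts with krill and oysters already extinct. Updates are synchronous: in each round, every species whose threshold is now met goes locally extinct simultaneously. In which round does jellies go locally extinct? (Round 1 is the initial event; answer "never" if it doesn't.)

Round 1 — krill, oysters go locally extinct (initial).
Round 2 — checking thresholds:
  brine shrimp: 2 of 3 neighbours < 3, holds.
  copepods: 1 of 2 neighbours < 2, holds.
  jellies: 1 of 1 neighbours ≥ 1, goes locally extinct.
Round 3 — no new extinctions; cascade stops.

2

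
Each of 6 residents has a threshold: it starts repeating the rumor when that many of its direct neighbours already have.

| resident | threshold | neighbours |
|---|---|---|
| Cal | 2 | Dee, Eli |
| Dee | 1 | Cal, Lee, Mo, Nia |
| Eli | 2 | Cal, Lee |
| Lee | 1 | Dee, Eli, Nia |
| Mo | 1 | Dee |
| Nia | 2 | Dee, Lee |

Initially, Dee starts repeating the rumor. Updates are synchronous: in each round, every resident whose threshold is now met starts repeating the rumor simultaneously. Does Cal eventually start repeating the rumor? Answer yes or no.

Round 1 — Dee starts repeating the rumor (initial).
Round 2 — checking thresholds:
  Cal: 1 of 2 neighbours < 2, below threshold.
  Lee: 1 of 3 neighbours ≥ 1, starts repeating the rumor.
  Mo: 1 of 1 neighbours ≥ 1, starts repeating the rumor.
  Nia: 1 of 2 neighbours < 2, below threshold.
Round 3 — checking thresholds:
  Cal: 1 of 2 neighbours < 2, below threshold.
  Eli: 1 of 2 neighbours < 2, below threshold.
  Nia: 2 of 2 neighbours ≥ 2, starts repeating the rumor.
Round 4 — no new spreads; cascade stops.

no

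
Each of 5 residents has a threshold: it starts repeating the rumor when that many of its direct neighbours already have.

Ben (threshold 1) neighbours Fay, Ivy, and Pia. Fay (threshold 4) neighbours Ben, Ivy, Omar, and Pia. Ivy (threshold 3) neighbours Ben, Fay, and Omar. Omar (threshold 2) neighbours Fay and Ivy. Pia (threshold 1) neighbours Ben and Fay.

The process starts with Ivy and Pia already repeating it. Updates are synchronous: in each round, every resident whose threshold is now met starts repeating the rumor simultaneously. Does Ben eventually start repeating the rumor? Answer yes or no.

Round 1 — Ivy, Pia start repeating the rumor (initial).
Round 2 — checking thresholds:
  Ben: 2 of 3 neighbours ≥ 1, starts repeating the rumor.
  Fay: 2 of 4 neighbours < 4, holds.
  Omar: 1 of 2 neighbours < 2, holds.
Round 3 — no new spreads; cascade stops.

yes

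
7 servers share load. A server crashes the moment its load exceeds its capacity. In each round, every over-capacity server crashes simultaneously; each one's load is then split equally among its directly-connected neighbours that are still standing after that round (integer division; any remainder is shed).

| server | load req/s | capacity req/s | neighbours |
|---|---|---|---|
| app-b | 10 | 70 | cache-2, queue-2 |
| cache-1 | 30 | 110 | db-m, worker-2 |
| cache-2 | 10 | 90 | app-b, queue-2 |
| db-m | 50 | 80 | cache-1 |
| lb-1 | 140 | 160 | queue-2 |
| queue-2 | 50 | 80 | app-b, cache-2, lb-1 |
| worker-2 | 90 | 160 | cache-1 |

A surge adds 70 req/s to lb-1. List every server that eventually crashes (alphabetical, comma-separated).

app-b, cache-2, lb-1, queue-2

Round 1 — lb-1 at 210 > 160. lb-1 crashes.
  lb-1 sheds 210 req/s to queue-2: 210 each.
    queue-2: 50+210 = 260 > 80
Round 2 — queue-2 crashes.
  queue-2 sheds 260 req/s to app-b, cache-2: 130 each.
    app-b: 10+130 = 140 > 70
    cache-2: 10+130 = 140 > 90
Round 3 — app-b, cache-2 crash.
  app-b sheds 140 req/s: no online neighbours, lost.
  cache-2 sheds 140 req/s: no online neighbours, lost.
No further crashes.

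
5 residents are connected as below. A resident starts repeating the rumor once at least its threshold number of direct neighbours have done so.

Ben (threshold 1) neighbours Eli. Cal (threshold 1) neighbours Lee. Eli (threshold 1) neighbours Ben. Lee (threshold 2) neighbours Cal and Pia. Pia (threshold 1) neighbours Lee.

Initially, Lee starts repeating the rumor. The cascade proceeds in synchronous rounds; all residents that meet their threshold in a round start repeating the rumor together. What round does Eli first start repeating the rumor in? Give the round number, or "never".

Round 1 — Lee starts repeating the rumor (initial).
Round 2 — checking thresholds:
  Cal: 1 of 1 neighbours ≥ 1, starts repeating the rumor.
  Pia: 1 of 1 neighbours ≥ 1, starts repeating the rumor.
Round 3 — no new spreads; cascade stops.

never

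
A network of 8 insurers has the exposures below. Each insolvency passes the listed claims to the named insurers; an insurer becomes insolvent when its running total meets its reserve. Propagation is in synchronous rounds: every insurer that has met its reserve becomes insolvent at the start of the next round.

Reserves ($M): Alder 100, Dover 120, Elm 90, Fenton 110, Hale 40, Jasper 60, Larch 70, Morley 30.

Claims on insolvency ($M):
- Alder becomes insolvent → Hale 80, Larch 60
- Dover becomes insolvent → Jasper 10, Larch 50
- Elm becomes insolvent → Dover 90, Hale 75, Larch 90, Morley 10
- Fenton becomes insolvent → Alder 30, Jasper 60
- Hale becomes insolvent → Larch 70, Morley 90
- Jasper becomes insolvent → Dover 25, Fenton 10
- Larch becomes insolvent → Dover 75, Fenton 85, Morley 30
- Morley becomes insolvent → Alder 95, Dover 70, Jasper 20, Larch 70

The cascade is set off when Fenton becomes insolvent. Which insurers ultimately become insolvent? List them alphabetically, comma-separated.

Fenton, Jasper

Round 1 — Fenton becomes insolvent (initial).
  Alder: +30 → 30 < 100
  Jasper: +60 → 60 ≥ 60
Round 2 — Jasper becomes insolvent.
  Dover: +25 → 25 < 120
No further insolvencies.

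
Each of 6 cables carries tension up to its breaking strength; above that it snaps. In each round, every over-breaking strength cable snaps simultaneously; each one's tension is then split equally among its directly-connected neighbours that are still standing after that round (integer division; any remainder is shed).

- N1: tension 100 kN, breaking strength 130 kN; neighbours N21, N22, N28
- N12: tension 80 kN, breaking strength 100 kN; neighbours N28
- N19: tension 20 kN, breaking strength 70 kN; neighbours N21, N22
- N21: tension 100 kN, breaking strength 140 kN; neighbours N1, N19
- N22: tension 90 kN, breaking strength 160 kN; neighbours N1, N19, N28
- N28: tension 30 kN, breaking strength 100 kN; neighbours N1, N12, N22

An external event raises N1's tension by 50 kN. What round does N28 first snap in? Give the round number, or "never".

Round 1 — N1 at 150 > 130. N1 snaps.
  N1 sheds 150 kN to N21, N22, N28: 50 each.
    N21: 100+50 = 150 > 140
    N22: 90+50 = 140 ≤ 160
    N28: 30+50 = 80 ≤ 100
Round 2 — N21 snaps.
  N21 sheds 150 kN to N19: 150 each.
    N19: 20+150 = 170 > 70
Round 3 — N19 snaps.
  N19 sheds 170 kN to N22: 170 each.
    N22: 140+170 = 310 > 160
Round 4 — N22 snaps.
  N22 sheds 310 kN to N28: 310 each.
    N28: 80+310 = 390 > 100
Round 5 — N28 snaps.
  N28 sheds 390 kN to N12: 390 each.
    N12: 80+390 = 470 > 100
Round 6 — N12 snaps.
  N12 sheds 470 kN: no online neighbours, lost.
No further breaks.

5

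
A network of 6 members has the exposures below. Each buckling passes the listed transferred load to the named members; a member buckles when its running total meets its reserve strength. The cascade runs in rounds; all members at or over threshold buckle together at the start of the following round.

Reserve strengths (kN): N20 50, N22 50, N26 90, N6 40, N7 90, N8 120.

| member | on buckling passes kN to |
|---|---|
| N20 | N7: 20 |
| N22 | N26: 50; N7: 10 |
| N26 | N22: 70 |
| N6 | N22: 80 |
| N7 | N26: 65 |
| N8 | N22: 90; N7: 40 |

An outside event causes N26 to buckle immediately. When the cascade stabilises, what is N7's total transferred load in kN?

10

Round 1 — N26 buckles (initial).
  N22: +70 → 70 ≥ 50
Round 2 — N22 buckles.
  N7: +10 → 10 < 90
No further bucklings.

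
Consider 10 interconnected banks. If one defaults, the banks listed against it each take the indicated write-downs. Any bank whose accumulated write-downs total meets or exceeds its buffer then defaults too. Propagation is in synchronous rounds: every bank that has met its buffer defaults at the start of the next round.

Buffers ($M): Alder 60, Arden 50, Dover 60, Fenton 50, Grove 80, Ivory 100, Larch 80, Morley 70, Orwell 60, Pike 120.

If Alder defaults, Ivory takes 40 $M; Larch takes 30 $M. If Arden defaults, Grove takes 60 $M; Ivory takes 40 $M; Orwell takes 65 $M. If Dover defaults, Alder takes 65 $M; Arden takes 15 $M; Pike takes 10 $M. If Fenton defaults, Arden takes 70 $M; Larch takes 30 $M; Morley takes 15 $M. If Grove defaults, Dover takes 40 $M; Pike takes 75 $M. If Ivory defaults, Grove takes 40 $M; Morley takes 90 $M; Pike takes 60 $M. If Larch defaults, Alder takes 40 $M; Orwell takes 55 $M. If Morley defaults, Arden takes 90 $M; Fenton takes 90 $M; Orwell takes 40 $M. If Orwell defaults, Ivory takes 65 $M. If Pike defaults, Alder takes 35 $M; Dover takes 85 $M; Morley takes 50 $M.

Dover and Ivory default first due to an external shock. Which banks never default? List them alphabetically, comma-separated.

Larch

Round 1 — Dover, Ivory default (initial).
  Alder: +65 → 65 ≥ 60
  Arden: +15 → 15 < 50
  Grove: +40 → 40 < 80
  Morley: +90 → 90 ≥ 70
  Pike: +10+60 → 70 < 120
Round 2 — Alder, Morley default.
  Arden: +90 → 105 ≥ 50
  Fenton: +90 → 90 ≥ 50
  Larch: +30 → 30 < 80
  Orwell: +40 → 40 < 60
Round 3 — Arden, Fenton default.
  Grove: +60 → 100 ≥ 80
  Larch: +30 → 60 < 80
  Orwell: +65 → 105 ≥ 60
Round 4 — Grove, Orwell default.
  Pike: +75 → 145 ≥ 120
Round 5 — Pike defaults.
No further defaults.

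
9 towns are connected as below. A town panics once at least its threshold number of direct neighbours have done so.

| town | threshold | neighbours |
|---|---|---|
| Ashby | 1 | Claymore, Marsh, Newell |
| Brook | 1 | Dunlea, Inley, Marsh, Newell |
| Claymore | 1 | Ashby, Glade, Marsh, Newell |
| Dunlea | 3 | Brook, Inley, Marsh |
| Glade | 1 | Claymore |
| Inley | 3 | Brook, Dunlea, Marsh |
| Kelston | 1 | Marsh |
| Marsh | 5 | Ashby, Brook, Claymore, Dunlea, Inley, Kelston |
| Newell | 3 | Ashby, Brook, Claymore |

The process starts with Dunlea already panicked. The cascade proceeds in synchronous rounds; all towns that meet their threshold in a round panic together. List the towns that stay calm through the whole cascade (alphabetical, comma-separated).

Ashby, Claymore, Glade, Inley, Kelston, Marsh, Newell

Round 1 — Dunlea panics (initial).
Round 2 — checking thresholds:
  Brook: 1 of 4 neighbours ≥ 1, panics.
  Inley: 1 of 3 neighbours < 3, below threshold.
  Marsh: 1 of 6 neighbours < 5, below threshold.
Round 3 — no new panics; cascade stops.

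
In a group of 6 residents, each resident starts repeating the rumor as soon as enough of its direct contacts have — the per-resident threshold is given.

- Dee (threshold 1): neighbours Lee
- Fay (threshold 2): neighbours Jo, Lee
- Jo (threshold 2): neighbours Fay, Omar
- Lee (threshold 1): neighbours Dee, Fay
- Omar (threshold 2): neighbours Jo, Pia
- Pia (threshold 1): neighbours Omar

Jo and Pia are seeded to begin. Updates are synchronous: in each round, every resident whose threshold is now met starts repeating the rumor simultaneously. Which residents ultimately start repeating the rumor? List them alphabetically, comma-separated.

Jo, Omar, Pia

Round 1 — Jo, Pia start repeating the rumor (initial).
Round 2 — checking thresholds:
  Fay: 1 of 2 neighbours < 2, not yet.
  Omar: 2 of 2 neighbours ≥ 2, starts repeating the rumor.
Round 3 — no new spreads; cascade stops.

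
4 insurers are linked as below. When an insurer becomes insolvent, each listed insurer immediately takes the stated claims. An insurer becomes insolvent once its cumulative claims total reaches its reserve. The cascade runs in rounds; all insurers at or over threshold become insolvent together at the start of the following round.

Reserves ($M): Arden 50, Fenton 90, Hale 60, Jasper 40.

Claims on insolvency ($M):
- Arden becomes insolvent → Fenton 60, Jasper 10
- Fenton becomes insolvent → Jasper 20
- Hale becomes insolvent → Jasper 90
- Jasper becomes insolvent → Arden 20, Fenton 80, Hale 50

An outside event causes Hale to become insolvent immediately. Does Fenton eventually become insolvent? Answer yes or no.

Round 1 — Hale becomes insolvent (initial).
  Jasper: +90 → 90 ≥ 40
Round 2 — Jasper becomes insolvent.
  Arden: +20 → 20 < 50
  Fenton: +80 → 80 < 90
No further insolvencies.

no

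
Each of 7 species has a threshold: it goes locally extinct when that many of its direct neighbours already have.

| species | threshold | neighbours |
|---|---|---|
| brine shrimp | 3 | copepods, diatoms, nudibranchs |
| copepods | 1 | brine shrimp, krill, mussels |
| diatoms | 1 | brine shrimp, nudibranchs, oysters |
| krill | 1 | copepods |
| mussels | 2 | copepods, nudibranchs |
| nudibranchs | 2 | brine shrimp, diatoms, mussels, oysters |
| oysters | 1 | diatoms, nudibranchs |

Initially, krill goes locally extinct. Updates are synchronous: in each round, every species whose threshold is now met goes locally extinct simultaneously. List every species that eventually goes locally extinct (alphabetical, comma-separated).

Round 1 — krill goes locally extinct (initial).
Round 2 — checking thresholds:
  copepods: 1 of 3 neighbours ≥ 1, goes locally extinct.
Round 3 — no new extinctions; cascade stops.

copepods, krill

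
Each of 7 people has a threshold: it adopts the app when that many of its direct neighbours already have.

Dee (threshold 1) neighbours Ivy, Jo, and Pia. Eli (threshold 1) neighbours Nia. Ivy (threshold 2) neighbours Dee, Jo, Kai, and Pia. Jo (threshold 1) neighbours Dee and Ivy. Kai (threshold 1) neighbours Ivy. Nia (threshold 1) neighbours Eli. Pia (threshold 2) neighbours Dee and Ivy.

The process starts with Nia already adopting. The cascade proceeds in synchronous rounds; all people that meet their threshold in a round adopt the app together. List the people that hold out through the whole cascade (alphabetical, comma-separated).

Dee, Ivy, Jo, Kai, Pia

Round 1 — Nia adopts the app (initial).
Round 2 — checking thresholds:
  Eli: 1 of 1 neighbours ≥ 1, adopts the app.
Round 3 — no new adoptions; cascade stops.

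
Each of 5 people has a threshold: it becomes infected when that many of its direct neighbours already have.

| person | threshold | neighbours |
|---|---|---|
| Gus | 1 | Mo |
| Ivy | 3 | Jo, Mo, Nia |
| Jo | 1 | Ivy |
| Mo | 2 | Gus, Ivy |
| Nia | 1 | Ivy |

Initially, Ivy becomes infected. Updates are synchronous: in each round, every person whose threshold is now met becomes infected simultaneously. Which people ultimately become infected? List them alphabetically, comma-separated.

Round 1 — Ivy becomes infected (initial).
Round 2 — checking thresholds:
  Jo: 1 of 1 neighbours ≥ 1, becomes infected.
  Mo: 1 of 2 neighbours < 2, below threshold.
  Nia: 1 of 1 neighbours ≥ 1, becomes infected.
Round 3 — no new infections; cascade stops.

Ivy, Jo, Nia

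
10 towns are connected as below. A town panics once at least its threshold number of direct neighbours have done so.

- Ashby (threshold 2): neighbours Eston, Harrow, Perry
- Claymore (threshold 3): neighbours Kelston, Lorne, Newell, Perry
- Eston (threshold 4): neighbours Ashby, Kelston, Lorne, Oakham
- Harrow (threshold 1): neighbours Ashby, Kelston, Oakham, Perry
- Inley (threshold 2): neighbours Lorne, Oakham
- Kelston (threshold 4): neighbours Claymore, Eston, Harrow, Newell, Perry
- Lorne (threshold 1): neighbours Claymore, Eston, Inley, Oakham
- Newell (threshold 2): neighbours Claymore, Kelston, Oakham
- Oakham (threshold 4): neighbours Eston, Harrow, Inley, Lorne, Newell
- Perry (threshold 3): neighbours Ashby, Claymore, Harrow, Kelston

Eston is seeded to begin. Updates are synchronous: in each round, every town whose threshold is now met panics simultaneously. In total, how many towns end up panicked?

Round 1 — Eston panics (initial).
Round 2 — checking thresholds:
  Ashby: 1 of 3 neighbours < 2, below threshold.
  Kelston: 1 of 5 neighbours < 4, below threshold.
  Lorne: 1 of 4 neighbours ≥ 1, panics.
  Oakham: 1 of 5 neighbours < 4, below threshold.
Round 3 — no new panics; cascade stops.

2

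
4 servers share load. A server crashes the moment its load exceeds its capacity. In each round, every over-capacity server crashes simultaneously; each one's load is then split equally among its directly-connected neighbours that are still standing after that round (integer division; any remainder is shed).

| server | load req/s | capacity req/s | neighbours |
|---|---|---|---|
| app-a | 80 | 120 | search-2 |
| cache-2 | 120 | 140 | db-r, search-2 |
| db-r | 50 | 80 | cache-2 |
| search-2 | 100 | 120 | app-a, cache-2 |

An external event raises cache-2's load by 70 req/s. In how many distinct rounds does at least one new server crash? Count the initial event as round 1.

Round 1 — cache-2 at 190 > 140. cache-2 crashes.
  cache-2 sheds 190 req/s to db-r, search-2: 95 each.
    db-r: 50+95 = 145 > 80
    search-2: 100+95 = 195 > 120
Round 2 — db-r, search-2 crash.
  db-r sheds 145 req/s: no online neighbours, lost.
  search-2 sheds 195 req/s to app-a: 195 each.
    app-a: 80+195 = 275 > 120
Round 3 — app-a crashes.
  app-a sheds 275 req/s: no online neighbours, lost.
No further crashes.

3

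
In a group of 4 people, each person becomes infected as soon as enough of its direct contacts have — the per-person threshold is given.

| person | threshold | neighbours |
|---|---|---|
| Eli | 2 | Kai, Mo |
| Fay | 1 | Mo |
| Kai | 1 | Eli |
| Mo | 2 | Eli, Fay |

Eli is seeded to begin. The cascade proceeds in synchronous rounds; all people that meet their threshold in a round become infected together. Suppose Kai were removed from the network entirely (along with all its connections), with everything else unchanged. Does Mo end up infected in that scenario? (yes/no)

With Kai removed:
Round 1 — Eli becomes infected (initial).
Round 2 — no new infections; cascade stops.

no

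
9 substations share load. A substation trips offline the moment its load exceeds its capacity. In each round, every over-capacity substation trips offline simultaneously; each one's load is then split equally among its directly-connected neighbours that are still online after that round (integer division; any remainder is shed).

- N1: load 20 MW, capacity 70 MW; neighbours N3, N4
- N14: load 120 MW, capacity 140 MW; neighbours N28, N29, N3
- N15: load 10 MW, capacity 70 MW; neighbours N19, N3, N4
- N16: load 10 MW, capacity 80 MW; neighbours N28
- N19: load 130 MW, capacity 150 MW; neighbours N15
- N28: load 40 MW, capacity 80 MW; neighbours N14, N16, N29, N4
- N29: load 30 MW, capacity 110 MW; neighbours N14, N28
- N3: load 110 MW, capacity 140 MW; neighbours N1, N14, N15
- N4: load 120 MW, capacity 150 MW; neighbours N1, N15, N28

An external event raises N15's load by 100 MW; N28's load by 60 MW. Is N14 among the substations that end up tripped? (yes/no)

Round 1 — N15 at 110 > 70; N28 at 100 > 80. N15, N28 trip offline.
  N15 sheds 110 MW to N19, N3, N4: 36 each (2 lost).
    N19: 130+36 = 166 > 150
    N3: 110+36 = 146 > 140
    N4: 120+36 = 156 > 150
  N28 sheds 100 MW to N14, N16, N29, N4: 25 each.
    N14: 120+25 = 145 > 140
    N16: 10+25 = 35 ≤ 80
    N29: 30+25 = 55 ≤ 110
    N4: 156+25 = 181 > 150
Round 2 — N14, N19, N3, N4 trip offline.
  N14 sheds 145 MW to N29: 145 each.
    N29: 55+145 = 200 > 110
  N19 sheds 166 MW: no online neighbours, lost.
  N3 sheds 146 MW to N1: 146 each.
    N1: 20+146 = 166 > 70
  N4 sheds 181 MW to N1: 181 each.
    N1: 166+181 = 347 > 70
Round 3 — N1, N29 trip offline.
  N1 sheds 347 MW: no online neighbours, lost.
  N29 sheds 200 MW: no online neighbours, lost.
No further trips.

yes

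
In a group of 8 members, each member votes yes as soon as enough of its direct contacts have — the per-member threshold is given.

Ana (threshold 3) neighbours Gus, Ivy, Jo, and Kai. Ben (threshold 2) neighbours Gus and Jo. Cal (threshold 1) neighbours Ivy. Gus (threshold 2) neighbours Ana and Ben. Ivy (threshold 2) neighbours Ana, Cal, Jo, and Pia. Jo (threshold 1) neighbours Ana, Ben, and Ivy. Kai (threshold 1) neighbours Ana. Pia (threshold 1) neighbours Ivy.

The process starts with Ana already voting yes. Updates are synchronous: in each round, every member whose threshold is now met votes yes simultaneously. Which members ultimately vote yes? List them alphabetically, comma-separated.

Ana, Cal, Ivy, Jo, Kai, Pia

Round 1 — Ana votes yes (initial).
Round 2 — checking thresholds:
  Gus: 1 of 2 neighbours < 2, holds.
  Ivy: 1 of 4 neighbours < 2, holds.
  Jo: 1 of 3 neighbours ≥ 1, votes yes.
  Kai: 1 of 1 neighbours ≥ 1, votes yes.
Round 3 — checking thresholds:
  Ben: 1 of 2 neighbours < 2, holds.
  Gus: 1 of 2 neighbours < 2, holds.
  Ivy: 2 of 4 neighbours ≥ 2, votes yes.
Round 4 — checking thresholds:
  Ben: 1 of 2 neighbours < 2, holds.
  Cal: 1 of 1 neighbours ≥ 1, votes yes.
  Gus: 1 of 2 neighbours < 2, holds.
  Pia: 1 of 1 neighbours ≥ 1, votes yes.
Round 5 — no new yes votes; cascade stops.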